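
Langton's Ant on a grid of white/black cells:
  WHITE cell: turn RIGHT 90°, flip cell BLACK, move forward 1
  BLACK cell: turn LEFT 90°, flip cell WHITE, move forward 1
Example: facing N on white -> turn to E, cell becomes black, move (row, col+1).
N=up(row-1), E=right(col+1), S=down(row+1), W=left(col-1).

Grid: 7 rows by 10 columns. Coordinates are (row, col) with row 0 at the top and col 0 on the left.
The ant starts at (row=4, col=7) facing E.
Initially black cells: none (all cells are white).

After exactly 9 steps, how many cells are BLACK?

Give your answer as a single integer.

Answer: 7

Derivation:
Step 1: on WHITE (4,7): turn R to S, flip to black, move to (5,7). |black|=1
Step 2: on WHITE (5,7): turn R to W, flip to black, move to (5,6). |black|=2
Step 3: on WHITE (5,6): turn R to N, flip to black, move to (4,6). |black|=3
Step 4: on WHITE (4,6): turn R to E, flip to black, move to (4,7). |black|=4
Step 5: on BLACK (4,7): turn L to N, flip to white, move to (3,7). |black|=3
Step 6: on WHITE (3,7): turn R to E, flip to black, move to (3,8). |black|=4
Step 7: on WHITE (3,8): turn R to S, flip to black, move to (4,8). |black|=5
Step 8: on WHITE (4,8): turn R to W, flip to black, move to (4,7). |black|=6
Step 9: on WHITE (4,7): turn R to N, flip to black, move to (3,7). |black|=7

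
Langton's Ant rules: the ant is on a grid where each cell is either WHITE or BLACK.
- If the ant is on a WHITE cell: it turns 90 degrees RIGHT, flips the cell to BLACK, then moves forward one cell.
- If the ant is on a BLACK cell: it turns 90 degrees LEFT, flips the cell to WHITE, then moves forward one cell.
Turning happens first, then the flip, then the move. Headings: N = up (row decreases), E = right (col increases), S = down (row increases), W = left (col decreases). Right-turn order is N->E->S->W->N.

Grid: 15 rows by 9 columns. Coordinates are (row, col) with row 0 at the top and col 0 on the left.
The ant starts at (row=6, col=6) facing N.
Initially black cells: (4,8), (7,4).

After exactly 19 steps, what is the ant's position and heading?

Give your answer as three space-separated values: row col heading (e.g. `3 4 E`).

Step 1: on WHITE (6,6): turn R to E, flip to black, move to (6,7). |black|=3
Step 2: on WHITE (6,7): turn R to S, flip to black, move to (7,7). |black|=4
Step 3: on WHITE (7,7): turn R to W, flip to black, move to (7,6). |black|=5
Step 4: on WHITE (7,6): turn R to N, flip to black, move to (6,6). |black|=6
Step 5: on BLACK (6,6): turn L to W, flip to white, move to (6,5). |black|=5
Step 6: on WHITE (6,5): turn R to N, flip to black, move to (5,5). |black|=6
Step 7: on WHITE (5,5): turn R to E, flip to black, move to (5,6). |black|=7
Step 8: on WHITE (5,6): turn R to S, flip to black, move to (6,6). |black|=8
Step 9: on WHITE (6,6): turn R to W, flip to black, move to (6,5). |black|=9
Step 10: on BLACK (6,5): turn L to S, flip to white, move to (7,5). |black|=8
Step 11: on WHITE (7,5): turn R to W, flip to black, move to (7,4). |black|=9
Step 12: on BLACK (7,4): turn L to S, flip to white, move to (8,4). |black|=8
Step 13: on WHITE (8,4): turn R to W, flip to black, move to (8,3). |black|=9
Step 14: on WHITE (8,3): turn R to N, flip to black, move to (7,3). |black|=10
Step 15: on WHITE (7,3): turn R to E, flip to black, move to (7,4). |black|=11
Step 16: on WHITE (7,4): turn R to S, flip to black, move to (8,4). |black|=12
Step 17: on BLACK (8,4): turn L to E, flip to white, move to (8,5). |black|=11
Step 18: on WHITE (8,5): turn R to S, flip to black, move to (9,5). |black|=12
Step 19: on WHITE (9,5): turn R to W, flip to black, move to (9,4). |black|=13

Answer: 9 4 W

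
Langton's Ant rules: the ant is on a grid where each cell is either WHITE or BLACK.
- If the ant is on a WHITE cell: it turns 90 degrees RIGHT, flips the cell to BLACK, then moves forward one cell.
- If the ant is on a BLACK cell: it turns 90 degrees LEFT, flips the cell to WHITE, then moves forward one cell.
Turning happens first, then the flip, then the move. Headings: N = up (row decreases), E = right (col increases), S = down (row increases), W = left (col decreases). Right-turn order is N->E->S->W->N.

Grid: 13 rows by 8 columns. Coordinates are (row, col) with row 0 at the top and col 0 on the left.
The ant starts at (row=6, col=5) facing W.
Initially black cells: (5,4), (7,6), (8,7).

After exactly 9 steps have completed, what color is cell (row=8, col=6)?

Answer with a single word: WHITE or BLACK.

Answer: WHITE

Derivation:
Step 1: on WHITE (6,5): turn R to N, flip to black, move to (5,5). |black|=4
Step 2: on WHITE (5,5): turn R to E, flip to black, move to (5,6). |black|=5
Step 3: on WHITE (5,6): turn R to S, flip to black, move to (6,6). |black|=6
Step 4: on WHITE (6,6): turn R to W, flip to black, move to (6,5). |black|=7
Step 5: on BLACK (6,5): turn L to S, flip to white, move to (7,5). |black|=6
Step 6: on WHITE (7,5): turn R to W, flip to black, move to (7,4). |black|=7
Step 7: on WHITE (7,4): turn R to N, flip to black, move to (6,4). |black|=8
Step 8: on WHITE (6,4): turn R to E, flip to black, move to (6,5). |black|=9
Step 9: on WHITE (6,5): turn R to S, flip to black, move to (7,5). |black|=10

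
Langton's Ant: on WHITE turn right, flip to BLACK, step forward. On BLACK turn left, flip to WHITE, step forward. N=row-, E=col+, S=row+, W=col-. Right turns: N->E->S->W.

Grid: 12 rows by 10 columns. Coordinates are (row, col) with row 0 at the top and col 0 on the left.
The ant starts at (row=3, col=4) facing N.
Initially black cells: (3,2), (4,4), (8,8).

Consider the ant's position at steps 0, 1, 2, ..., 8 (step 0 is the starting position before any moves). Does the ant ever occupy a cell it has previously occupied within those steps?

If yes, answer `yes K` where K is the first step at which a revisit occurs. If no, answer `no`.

Answer: yes 7

Derivation:
Step 1: on WHITE (3,4): turn R to E, flip to black, move to (3,5). |black|=4 — new cell
Step 2: on WHITE (3,5): turn R to S, flip to black, move to (4,5). |black|=5 — new cell
Step 3: on WHITE (4,5): turn R to W, flip to black, move to (4,4). |black|=6 — new cell
Step 4: on BLACK (4,4): turn L to S, flip to white, move to (5,4). |black|=5 — new cell
Step 5: on WHITE (5,4): turn R to W, flip to black, move to (5,3). |black|=6 — new cell
Step 6: on WHITE (5,3): turn R to N, flip to black, move to (4,3). |black|=7 — new cell
Step 7: on WHITE (4,3): turn R to E, flip to black, move to (4,4). |black|=8 — REVISIT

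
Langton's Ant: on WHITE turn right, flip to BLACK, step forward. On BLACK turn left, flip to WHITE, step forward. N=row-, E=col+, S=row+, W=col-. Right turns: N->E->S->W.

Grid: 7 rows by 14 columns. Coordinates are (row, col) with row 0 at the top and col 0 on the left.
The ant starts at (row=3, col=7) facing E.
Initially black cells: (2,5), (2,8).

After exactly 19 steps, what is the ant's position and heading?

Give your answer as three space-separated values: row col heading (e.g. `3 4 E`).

Answer: 1 8 N

Derivation:
Step 1: on WHITE (3,7): turn R to S, flip to black, move to (4,7). |black|=3
Step 2: on WHITE (4,7): turn R to W, flip to black, move to (4,6). |black|=4
Step 3: on WHITE (4,6): turn R to N, flip to black, move to (3,6). |black|=5
Step 4: on WHITE (3,6): turn R to E, flip to black, move to (3,7). |black|=6
Step 5: on BLACK (3,7): turn L to N, flip to white, move to (2,7). |black|=5
Step 6: on WHITE (2,7): turn R to E, flip to black, move to (2,8). |black|=6
Step 7: on BLACK (2,8): turn L to N, flip to white, move to (1,8). |black|=5
Step 8: on WHITE (1,8): turn R to E, flip to black, move to (1,9). |black|=6
Step 9: on WHITE (1,9): turn R to S, flip to black, move to (2,9). |black|=7
Step 10: on WHITE (2,9): turn R to W, flip to black, move to (2,8). |black|=8
Step 11: on WHITE (2,8): turn R to N, flip to black, move to (1,8). |black|=9
Step 12: on BLACK (1,8): turn L to W, flip to white, move to (1,7). |black|=8
Step 13: on WHITE (1,7): turn R to N, flip to black, move to (0,7). |black|=9
Step 14: on WHITE (0,7): turn R to E, flip to black, move to (0,8). |black|=10
Step 15: on WHITE (0,8): turn R to S, flip to black, move to (1,8). |black|=11
Step 16: on WHITE (1,8): turn R to W, flip to black, move to (1,7). |black|=12
Step 17: on BLACK (1,7): turn L to S, flip to white, move to (2,7). |black|=11
Step 18: on BLACK (2,7): turn L to E, flip to white, move to (2,8). |black|=10
Step 19: on BLACK (2,8): turn L to N, flip to white, move to (1,8). |black|=9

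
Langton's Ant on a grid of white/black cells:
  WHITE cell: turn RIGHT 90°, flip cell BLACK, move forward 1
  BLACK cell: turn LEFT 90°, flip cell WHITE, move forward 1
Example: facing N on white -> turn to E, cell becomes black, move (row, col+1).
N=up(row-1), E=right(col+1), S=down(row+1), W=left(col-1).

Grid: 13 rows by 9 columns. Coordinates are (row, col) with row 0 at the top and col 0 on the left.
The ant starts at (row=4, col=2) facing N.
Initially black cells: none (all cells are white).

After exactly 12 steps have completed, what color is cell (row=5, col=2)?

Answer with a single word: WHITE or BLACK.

Answer: BLACK

Derivation:
Step 1: on WHITE (4,2): turn R to E, flip to black, move to (4,3). |black|=1
Step 2: on WHITE (4,3): turn R to S, flip to black, move to (5,3). |black|=2
Step 3: on WHITE (5,3): turn R to W, flip to black, move to (5,2). |black|=3
Step 4: on WHITE (5,2): turn R to N, flip to black, move to (4,2). |black|=4
Step 5: on BLACK (4,2): turn L to W, flip to white, move to (4,1). |black|=3
Step 6: on WHITE (4,1): turn R to N, flip to black, move to (3,1). |black|=4
Step 7: on WHITE (3,1): turn R to E, flip to black, move to (3,2). |black|=5
Step 8: on WHITE (3,2): turn R to S, flip to black, move to (4,2). |black|=6
Step 9: on WHITE (4,2): turn R to W, flip to black, move to (4,1). |black|=7
Step 10: on BLACK (4,1): turn L to S, flip to white, move to (5,1). |black|=6
Step 11: on WHITE (5,1): turn R to W, flip to black, move to (5,0). |black|=7
Step 12: on WHITE (5,0): turn R to N, flip to black, move to (4,0). |black|=8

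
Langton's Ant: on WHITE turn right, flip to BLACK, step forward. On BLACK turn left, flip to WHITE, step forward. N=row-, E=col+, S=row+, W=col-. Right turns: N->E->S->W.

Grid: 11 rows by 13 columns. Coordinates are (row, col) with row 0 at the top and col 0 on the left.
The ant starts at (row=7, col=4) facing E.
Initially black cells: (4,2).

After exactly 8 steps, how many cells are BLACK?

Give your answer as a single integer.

Step 1: on WHITE (7,4): turn R to S, flip to black, move to (8,4). |black|=2
Step 2: on WHITE (8,4): turn R to W, flip to black, move to (8,3). |black|=3
Step 3: on WHITE (8,3): turn R to N, flip to black, move to (7,3). |black|=4
Step 4: on WHITE (7,3): turn R to E, flip to black, move to (7,4). |black|=5
Step 5: on BLACK (7,4): turn L to N, flip to white, move to (6,4). |black|=4
Step 6: on WHITE (6,4): turn R to E, flip to black, move to (6,5). |black|=5
Step 7: on WHITE (6,5): turn R to S, flip to black, move to (7,5). |black|=6
Step 8: on WHITE (7,5): turn R to W, flip to black, move to (7,4). |black|=7

Answer: 7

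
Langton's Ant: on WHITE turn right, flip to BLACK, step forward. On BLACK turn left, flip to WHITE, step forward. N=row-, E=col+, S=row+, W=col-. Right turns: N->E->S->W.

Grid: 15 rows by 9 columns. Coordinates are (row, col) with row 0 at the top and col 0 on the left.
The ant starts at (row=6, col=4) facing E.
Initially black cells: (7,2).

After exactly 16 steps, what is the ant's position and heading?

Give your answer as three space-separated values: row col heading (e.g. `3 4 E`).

Step 1: on WHITE (6,4): turn R to S, flip to black, move to (7,4). |black|=2
Step 2: on WHITE (7,4): turn R to W, flip to black, move to (7,3). |black|=3
Step 3: on WHITE (7,3): turn R to N, flip to black, move to (6,3). |black|=4
Step 4: on WHITE (6,3): turn R to E, flip to black, move to (6,4). |black|=5
Step 5: on BLACK (6,4): turn L to N, flip to white, move to (5,4). |black|=4
Step 6: on WHITE (5,4): turn R to E, flip to black, move to (5,5). |black|=5
Step 7: on WHITE (5,5): turn R to S, flip to black, move to (6,5). |black|=6
Step 8: on WHITE (6,5): turn R to W, flip to black, move to (6,4). |black|=7
Step 9: on WHITE (6,4): turn R to N, flip to black, move to (5,4). |black|=8
Step 10: on BLACK (5,4): turn L to W, flip to white, move to (5,3). |black|=7
Step 11: on WHITE (5,3): turn R to N, flip to black, move to (4,3). |black|=8
Step 12: on WHITE (4,3): turn R to E, flip to black, move to (4,4). |black|=9
Step 13: on WHITE (4,4): turn R to S, flip to black, move to (5,4). |black|=10
Step 14: on WHITE (5,4): turn R to W, flip to black, move to (5,3). |black|=11
Step 15: on BLACK (5,3): turn L to S, flip to white, move to (6,3). |black|=10
Step 16: on BLACK (6,3): turn L to E, flip to white, move to (6,4). |black|=9

Answer: 6 4 E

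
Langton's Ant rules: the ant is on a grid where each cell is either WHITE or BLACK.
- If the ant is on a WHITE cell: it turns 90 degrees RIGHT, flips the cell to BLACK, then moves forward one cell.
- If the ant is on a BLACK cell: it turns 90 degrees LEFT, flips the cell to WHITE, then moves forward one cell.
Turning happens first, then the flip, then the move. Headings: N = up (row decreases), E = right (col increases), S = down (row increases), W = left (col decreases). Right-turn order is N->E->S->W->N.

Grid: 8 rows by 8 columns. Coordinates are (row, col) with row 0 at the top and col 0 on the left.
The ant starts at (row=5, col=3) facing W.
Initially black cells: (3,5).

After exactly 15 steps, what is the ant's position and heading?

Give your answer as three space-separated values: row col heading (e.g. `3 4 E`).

Step 1: on WHITE (5,3): turn R to N, flip to black, move to (4,3). |black|=2
Step 2: on WHITE (4,3): turn R to E, flip to black, move to (4,4). |black|=3
Step 3: on WHITE (4,4): turn R to S, flip to black, move to (5,4). |black|=4
Step 4: on WHITE (5,4): turn R to W, flip to black, move to (5,3). |black|=5
Step 5: on BLACK (5,3): turn L to S, flip to white, move to (6,3). |black|=4
Step 6: on WHITE (6,3): turn R to W, flip to black, move to (6,2). |black|=5
Step 7: on WHITE (6,2): turn R to N, flip to black, move to (5,2). |black|=6
Step 8: on WHITE (5,2): turn R to E, flip to black, move to (5,3). |black|=7
Step 9: on WHITE (5,3): turn R to S, flip to black, move to (6,3). |black|=8
Step 10: on BLACK (6,3): turn L to E, flip to white, move to (6,4). |black|=7
Step 11: on WHITE (6,4): turn R to S, flip to black, move to (7,4). |black|=8
Step 12: on WHITE (7,4): turn R to W, flip to black, move to (7,3). |black|=9
Step 13: on WHITE (7,3): turn R to N, flip to black, move to (6,3). |black|=10
Step 14: on WHITE (6,3): turn R to E, flip to black, move to (6,4). |black|=11
Step 15: on BLACK (6,4): turn L to N, flip to white, move to (5,4). |black|=10

Answer: 5 4 N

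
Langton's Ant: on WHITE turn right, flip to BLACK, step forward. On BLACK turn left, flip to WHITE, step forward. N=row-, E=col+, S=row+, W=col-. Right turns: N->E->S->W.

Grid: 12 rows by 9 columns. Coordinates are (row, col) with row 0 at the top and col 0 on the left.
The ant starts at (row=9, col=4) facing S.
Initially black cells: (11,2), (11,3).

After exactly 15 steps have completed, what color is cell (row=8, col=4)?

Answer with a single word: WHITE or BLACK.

Step 1: on WHITE (9,4): turn R to W, flip to black, move to (9,3). |black|=3
Step 2: on WHITE (9,3): turn R to N, flip to black, move to (8,3). |black|=4
Step 3: on WHITE (8,3): turn R to E, flip to black, move to (8,4). |black|=5
Step 4: on WHITE (8,4): turn R to S, flip to black, move to (9,4). |black|=6
Step 5: on BLACK (9,4): turn L to E, flip to white, move to (9,5). |black|=5
Step 6: on WHITE (9,5): turn R to S, flip to black, move to (10,5). |black|=6
Step 7: on WHITE (10,5): turn R to W, flip to black, move to (10,4). |black|=7
Step 8: on WHITE (10,4): turn R to N, flip to black, move to (9,4). |black|=8
Step 9: on WHITE (9,4): turn R to E, flip to black, move to (9,5). |black|=9
Step 10: on BLACK (9,5): turn L to N, flip to white, move to (8,5). |black|=8
Step 11: on WHITE (8,5): turn R to E, flip to black, move to (8,6). |black|=9
Step 12: on WHITE (8,6): turn R to S, flip to black, move to (9,6). |black|=10
Step 13: on WHITE (9,6): turn R to W, flip to black, move to (9,5). |black|=11
Step 14: on WHITE (9,5): turn R to N, flip to black, move to (8,5). |black|=12
Step 15: on BLACK (8,5): turn L to W, flip to white, move to (8,4). |black|=11

Answer: BLACK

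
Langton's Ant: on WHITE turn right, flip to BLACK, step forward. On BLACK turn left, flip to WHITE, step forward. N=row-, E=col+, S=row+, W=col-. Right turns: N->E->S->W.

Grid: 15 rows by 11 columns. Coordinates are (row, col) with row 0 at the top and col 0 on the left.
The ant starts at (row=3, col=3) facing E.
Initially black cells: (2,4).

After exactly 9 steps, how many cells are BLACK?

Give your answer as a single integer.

Answer: 6

Derivation:
Step 1: on WHITE (3,3): turn R to S, flip to black, move to (4,3). |black|=2
Step 2: on WHITE (4,3): turn R to W, flip to black, move to (4,2). |black|=3
Step 3: on WHITE (4,2): turn R to N, flip to black, move to (3,2). |black|=4
Step 4: on WHITE (3,2): turn R to E, flip to black, move to (3,3). |black|=5
Step 5: on BLACK (3,3): turn L to N, flip to white, move to (2,3). |black|=4
Step 6: on WHITE (2,3): turn R to E, flip to black, move to (2,4). |black|=5
Step 7: on BLACK (2,4): turn L to N, flip to white, move to (1,4). |black|=4
Step 8: on WHITE (1,4): turn R to E, flip to black, move to (1,5). |black|=5
Step 9: on WHITE (1,5): turn R to S, flip to black, move to (2,5). |black|=6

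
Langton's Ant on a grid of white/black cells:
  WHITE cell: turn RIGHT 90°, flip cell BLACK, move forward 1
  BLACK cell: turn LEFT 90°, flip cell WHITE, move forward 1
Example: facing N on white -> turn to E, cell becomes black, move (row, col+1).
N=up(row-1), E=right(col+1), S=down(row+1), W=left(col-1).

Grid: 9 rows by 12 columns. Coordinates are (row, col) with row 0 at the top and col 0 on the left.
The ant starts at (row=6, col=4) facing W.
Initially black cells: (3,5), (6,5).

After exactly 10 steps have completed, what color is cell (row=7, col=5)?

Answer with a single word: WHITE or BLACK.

Step 1: on WHITE (6,4): turn R to N, flip to black, move to (5,4). |black|=3
Step 2: on WHITE (5,4): turn R to E, flip to black, move to (5,5). |black|=4
Step 3: on WHITE (5,5): turn R to S, flip to black, move to (6,5). |black|=5
Step 4: on BLACK (6,5): turn L to E, flip to white, move to (6,6). |black|=4
Step 5: on WHITE (6,6): turn R to S, flip to black, move to (7,6). |black|=5
Step 6: on WHITE (7,6): turn R to W, flip to black, move to (7,5). |black|=6
Step 7: on WHITE (7,5): turn R to N, flip to black, move to (6,5). |black|=7
Step 8: on WHITE (6,5): turn R to E, flip to black, move to (6,6). |black|=8
Step 9: on BLACK (6,6): turn L to N, flip to white, move to (5,6). |black|=7
Step 10: on WHITE (5,6): turn R to E, flip to black, move to (5,7). |black|=8

Answer: BLACK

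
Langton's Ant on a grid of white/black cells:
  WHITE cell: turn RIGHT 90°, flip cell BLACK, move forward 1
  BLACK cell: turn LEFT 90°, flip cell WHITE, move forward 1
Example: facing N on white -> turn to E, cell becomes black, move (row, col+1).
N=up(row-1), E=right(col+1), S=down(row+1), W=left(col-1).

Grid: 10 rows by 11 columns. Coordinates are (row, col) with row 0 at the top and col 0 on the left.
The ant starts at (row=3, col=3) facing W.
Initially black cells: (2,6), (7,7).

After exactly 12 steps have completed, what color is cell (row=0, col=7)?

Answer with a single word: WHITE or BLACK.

Step 1: on WHITE (3,3): turn R to N, flip to black, move to (2,3). |black|=3
Step 2: on WHITE (2,3): turn R to E, flip to black, move to (2,4). |black|=4
Step 3: on WHITE (2,4): turn R to S, flip to black, move to (3,4). |black|=5
Step 4: on WHITE (3,4): turn R to W, flip to black, move to (3,3). |black|=6
Step 5: on BLACK (3,3): turn L to S, flip to white, move to (4,3). |black|=5
Step 6: on WHITE (4,3): turn R to W, flip to black, move to (4,2). |black|=6
Step 7: on WHITE (4,2): turn R to N, flip to black, move to (3,2). |black|=7
Step 8: on WHITE (3,2): turn R to E, flip to black, move to (3,3). |black|=8
Step 9: on WHITE (3,3): turn R to S, flip to black, move to (4,3). |black|=9
Step 10: on BLACK (4,3): turn L to E, flip to white, move to (4,4). |black|=8
Step 11: on WHITE (4,4): turn R to S, flip to black, move to (5,4). |black|=9
Step 12: on WHITE (5,4): turn R to W, flip to black, move to (5,3). |black|=10

Answer: WHITE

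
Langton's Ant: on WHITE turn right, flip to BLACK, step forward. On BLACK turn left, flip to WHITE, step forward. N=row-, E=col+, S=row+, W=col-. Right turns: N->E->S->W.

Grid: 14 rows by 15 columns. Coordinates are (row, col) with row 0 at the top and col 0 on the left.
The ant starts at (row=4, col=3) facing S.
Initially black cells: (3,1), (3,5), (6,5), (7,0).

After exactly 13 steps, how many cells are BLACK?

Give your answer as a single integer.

Step 1: on WHITE (4,3): turn R to W, flip to black, move to (4,2). |black|=5
Step 2: on WHITE (4,2): turn R to N, flip to black, move to (3,2). |black|=6
Step 3: on WHITE (3,2): turn R to E, flip to black, move to (3,3). |black|=7
Step 4: on WHITE (3,3): turn R to S, flip to black, move to (4,3). |black|=8
Step 5: on BLACK (4,3): turn L to E, flip to white, move to (4,4). |black|=7
Step 6: on WHITE (4,4): turn R to S, flip to black, move to (5,4). |black|=8
Step 7: on WHITE (5,4): turn R to W, flip to black, move to (5,3). |black|=9
Step 8: on WHITE (5,3): turn R to N, flip to black, move to (4,3). |black|=10
Step 9: on WHITE (4,3): turn R to E, flip to black, move to (4,4). |black|=11
Step 10: on BLACK (4,4): turn L to N, flip to white, move to (3,4). |black|=10
Step 11: on WHITE (3,4): turn R to E, flip to black, move to (3,5). |black|=11
Step 12: on BLACK (3,5): turn L to N, flip to white, move to (2,5). |black|=10
Step 13: on WHITE (2,5): turn R to E, flip to black, move to (2,6). |black|=11

Answer: 11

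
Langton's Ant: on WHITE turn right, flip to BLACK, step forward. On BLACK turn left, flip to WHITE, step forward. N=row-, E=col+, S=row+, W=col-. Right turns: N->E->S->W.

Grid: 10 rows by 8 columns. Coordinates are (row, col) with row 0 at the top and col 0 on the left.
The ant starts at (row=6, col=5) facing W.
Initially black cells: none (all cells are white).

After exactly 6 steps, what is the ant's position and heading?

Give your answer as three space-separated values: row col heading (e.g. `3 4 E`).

Answer: 7 4 W

Derivation:
Step 1: on WHITE (6,5): turn R to N, flip to black, move to (5,5). |black|=1
Step 2: on WHITE (5,5): turn R to E, flip to black, move to (5,6). |black|=2
Step 3: on WHITE (5,6): turn R to S, flip to black, move to (6,6). |black|=3
Step 4: on WHITE (6,6): turn R to W, flip to black, move to (6,5). |black|=4
Step 5: on BLACK (6,5): turn L to S, flip to white, move to (7,5). |black|=3
Step 6: on WHITE (7,5): turn R to W, flip to black, move to (7,4). |black|=4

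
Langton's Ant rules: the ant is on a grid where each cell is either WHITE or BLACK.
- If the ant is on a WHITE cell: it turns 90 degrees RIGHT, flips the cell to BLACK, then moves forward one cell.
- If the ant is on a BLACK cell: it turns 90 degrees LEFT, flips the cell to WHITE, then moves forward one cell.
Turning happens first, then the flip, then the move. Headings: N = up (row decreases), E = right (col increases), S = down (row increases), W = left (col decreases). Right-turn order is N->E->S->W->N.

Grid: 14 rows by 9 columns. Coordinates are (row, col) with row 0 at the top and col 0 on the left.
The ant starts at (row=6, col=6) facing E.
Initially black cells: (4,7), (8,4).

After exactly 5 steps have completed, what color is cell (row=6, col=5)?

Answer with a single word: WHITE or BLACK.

Step 1: on WHITE (6,6): turn R to S, flip to black, move to (7,6). |black|=3
Step 2: on WHITE (7,6): turn R to W, flip to black, move to (7,5). |black|=4
Step 3: on WHITE (7,5): turn R to N, flip to black, move to (6,5). |black|=5
Step 4: on WHITE (6,5): turn R to E, flip to black, move to (6,6). |black|=6
Step 5: on BLACK (6,6): turn L to N, flip to white, move to (5,6). |black|=5

Answer: BLACK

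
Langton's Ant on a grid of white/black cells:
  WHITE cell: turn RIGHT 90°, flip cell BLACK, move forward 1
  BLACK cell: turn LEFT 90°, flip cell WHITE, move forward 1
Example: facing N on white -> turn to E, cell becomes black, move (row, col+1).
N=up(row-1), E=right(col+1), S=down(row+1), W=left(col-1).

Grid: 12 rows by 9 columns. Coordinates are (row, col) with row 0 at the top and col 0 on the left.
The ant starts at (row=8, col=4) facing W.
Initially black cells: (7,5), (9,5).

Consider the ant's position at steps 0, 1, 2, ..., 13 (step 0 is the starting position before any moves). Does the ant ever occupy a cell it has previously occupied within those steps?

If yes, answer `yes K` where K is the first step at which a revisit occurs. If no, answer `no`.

Step 1: on WHITE (8,4): turn R to N, flip to black, move to (7,4). |black|=3 — new cell
Step 2: on WHITE (7,4): turn R to E, flip to black, move to (7,5). |black|=4 — new cell
Step 3: on BLACK (7,5): turn L to N, flip to white, move to (6,5). |black|=3 — new cell
Step 4: on WHITE (6,5): turn R to E, flip to black, move to (6,6). |black|=4 — new cell
Step 5: on WHITE (6,6): turn R to S, flip to black, move to (7,6). |black|=5 — new cell
Step 6: on WHITE (7,6): turn R to W, flip to black, move to (7,5). |black|=6 — REVISIT

Answer: yes 6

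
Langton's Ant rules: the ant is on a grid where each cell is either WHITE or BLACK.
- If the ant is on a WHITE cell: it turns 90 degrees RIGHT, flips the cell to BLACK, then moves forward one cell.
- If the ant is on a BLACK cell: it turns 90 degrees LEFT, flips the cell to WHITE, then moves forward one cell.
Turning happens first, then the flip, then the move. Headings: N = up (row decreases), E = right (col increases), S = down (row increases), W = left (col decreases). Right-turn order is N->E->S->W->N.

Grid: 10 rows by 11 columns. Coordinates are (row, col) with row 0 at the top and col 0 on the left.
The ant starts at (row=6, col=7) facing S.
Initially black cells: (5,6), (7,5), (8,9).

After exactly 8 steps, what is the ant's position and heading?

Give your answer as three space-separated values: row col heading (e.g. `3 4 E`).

Step 1: on WHITE (6,7): turn R to W, flip to black, move to (6,6). |black|=4
Step 2: on WHITE (6,6): turn R to N, flip to black, move to (5,6). |black|=5
Step 3: on BLACK (5,6): turn L to W, flip to white, move to (5,5). |black|=4
Step 4: on WHITE (5,5): turn R to N, flip to black, move to (4,5). |black|=5
Step 5: on WHITE (4,5): turn R to E, flip to black, move to (4,6). |black|=6
Step 6: on WHITE (4,6): turn R to S, flip to black, move to (5,6). |black|=7
Step 7: on WHITE (5,6): turn R to W, flip to black, move to (5,5). |black|=8
Step 8: on BLACK (5,5): turn L to S, flip to white, move to (6,5). |black|=7

Answer: 6 5 S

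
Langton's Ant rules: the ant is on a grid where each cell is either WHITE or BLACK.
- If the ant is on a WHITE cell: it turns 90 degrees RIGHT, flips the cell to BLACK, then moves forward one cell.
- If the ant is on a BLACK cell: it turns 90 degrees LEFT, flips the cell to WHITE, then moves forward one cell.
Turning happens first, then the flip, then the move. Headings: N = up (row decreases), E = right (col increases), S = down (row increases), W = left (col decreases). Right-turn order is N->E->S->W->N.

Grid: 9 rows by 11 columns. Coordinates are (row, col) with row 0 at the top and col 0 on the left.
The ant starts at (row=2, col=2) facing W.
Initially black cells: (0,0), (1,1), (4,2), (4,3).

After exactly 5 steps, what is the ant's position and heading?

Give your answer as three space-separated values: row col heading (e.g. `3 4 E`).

Answer: 3 2 S

Derivation:
Step 1: on WHITE (2,2): turn R to N, flip to black, move to (1,2). |black|=5
Step 2: on WHITE (1,2): turn R to E, flip to black, move to (1,3). |black|=6
Step 3: on WHITE (1,3): turn R to S, flip to black, move to (2,3). |black|=7
Step 4: on WHITE (2,3): turn R to W, flip to black, move to (2,2). |black|=8
Step 5: on BLACK (2,2): turn L to S, flip to white, move to (3,2). |black|=7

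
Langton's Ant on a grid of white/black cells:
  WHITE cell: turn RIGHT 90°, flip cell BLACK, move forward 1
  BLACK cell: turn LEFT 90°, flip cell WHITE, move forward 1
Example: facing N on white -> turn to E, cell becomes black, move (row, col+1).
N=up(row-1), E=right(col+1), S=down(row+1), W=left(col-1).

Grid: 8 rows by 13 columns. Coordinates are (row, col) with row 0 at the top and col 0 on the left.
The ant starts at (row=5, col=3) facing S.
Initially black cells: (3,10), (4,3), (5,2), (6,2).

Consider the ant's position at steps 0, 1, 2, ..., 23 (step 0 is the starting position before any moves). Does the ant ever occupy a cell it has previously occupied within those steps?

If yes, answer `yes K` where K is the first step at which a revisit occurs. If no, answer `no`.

Step 1: on WHITE (5,3): turn R to W, flip to black, move to (5,2). |black|=5 — new cell
Step 2: on BLACK (5,2): turn L to S, flip to white, move to (6,2). |black|=4 — new cell
Step 3: on BLACK (6,2): turn L to E, flip to white, move to (6,3). |black|=3 — new cell
Step 4: on WHITE (6,3): turn R to S, flip to black, move to (7,3). |black|=4 — new cell
Step 5: on WHITE (7,3): turn R to W, flip to black, move to (7,2). |black|=5 — new cell
Step 6: on WHITE (7,2): turn R to N, flip to black, move to (6,2). |black|=6 — REVISIT

Answer: yes 6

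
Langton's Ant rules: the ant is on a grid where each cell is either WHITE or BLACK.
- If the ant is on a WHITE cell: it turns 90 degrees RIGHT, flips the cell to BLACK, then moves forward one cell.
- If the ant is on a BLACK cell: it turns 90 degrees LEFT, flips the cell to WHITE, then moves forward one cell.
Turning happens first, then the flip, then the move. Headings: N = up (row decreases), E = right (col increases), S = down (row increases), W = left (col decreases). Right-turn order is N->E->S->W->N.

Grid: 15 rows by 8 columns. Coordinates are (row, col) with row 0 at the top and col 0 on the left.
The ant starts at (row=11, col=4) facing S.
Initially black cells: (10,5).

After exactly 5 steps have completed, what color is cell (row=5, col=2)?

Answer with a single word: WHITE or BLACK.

Answer: WHITE

Derivation:
Step 1: on WHITE (11,4): turn R to W, flip to black, move to (11,3). |black|=2
Step 2: on WHITE (11,3): turn R to N, flip to black, move to (10,3). |black|=3
Step 3: on WHITE (10,3): turn R to E, flip to black, move to (10,4). |black|=4
Step 4: on WHITE (10,4): turn R to S, flip to black, move to (11,4). |black|=5
Step 5: on BLACK (11,4): turn L to E, flip to white, move to (11,5). |black|=4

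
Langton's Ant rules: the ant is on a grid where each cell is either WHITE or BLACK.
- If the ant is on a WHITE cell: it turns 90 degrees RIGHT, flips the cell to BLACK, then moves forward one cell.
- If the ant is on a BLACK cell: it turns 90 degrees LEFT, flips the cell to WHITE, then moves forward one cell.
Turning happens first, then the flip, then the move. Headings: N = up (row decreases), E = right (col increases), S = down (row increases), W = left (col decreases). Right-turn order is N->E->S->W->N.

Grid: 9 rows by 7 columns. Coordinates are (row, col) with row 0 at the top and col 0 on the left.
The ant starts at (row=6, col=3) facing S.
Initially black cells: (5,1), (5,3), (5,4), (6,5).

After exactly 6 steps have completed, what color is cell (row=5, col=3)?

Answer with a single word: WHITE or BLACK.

Step 1: on WHITE (6,3): turn R to W, flip to black, move to (6,2). |black|=5
Step 2: on WHITE (6,2): turn R to N, flip to black, move to (5,2). |black|=6
Step 3: on WHITE (5,2): turn R to E, flip to black, move to (5,3). |black|=7
Step 4: on BLACK (5,3): turn L to N, flip to white, move to (4,3). |black|=6
Step 5: on WHITE (4,3): turn R to E, flip to black, move to (4,4). |black|=7
Step 6: on WHITE (4,4): turn R to S, flip to black, move to (5,4). |black|=8

Answer: WHITE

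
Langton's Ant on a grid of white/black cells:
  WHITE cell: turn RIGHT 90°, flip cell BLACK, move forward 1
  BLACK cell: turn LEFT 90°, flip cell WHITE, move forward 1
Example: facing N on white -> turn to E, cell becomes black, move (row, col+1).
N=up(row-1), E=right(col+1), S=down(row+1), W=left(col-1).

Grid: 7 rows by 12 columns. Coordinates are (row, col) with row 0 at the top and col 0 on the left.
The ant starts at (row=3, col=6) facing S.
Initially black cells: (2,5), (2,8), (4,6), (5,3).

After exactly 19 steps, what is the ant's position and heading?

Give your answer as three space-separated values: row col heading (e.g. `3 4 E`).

Answer: 4 2 W

Derivation:
Step 1: on WHITE (3,6): turn R to W, flip to black, move to (3,5). |black|=5
Step 2: on WHITE (3,5): turn R to N, flip to black, move to (2,5). |black|=6
Step 3: on BLACK (2,5): turn L to W, flip to white, move to (2,4). |black|=5
Step 4: on WHITE (2,4): turn R to N, flip to black, move to (1,4). |black|=6
Step 5: on WHITE (1,4): turn R to E, flip to black, move to (1,5). |black|=7
Step 6: on WHITE (1,5): turn R to S, flip to black, move to (2,5). |black|=8
Step 7: on WHITE (2,5): turn R to W, flip to black, move to (2,4). |black|=9
Step 8: on BLACK (2,4): turn L to S, flip to white, move to (3,4). |black|=8
Step 9: on WHITE (3,4): turn R to W, flip to black, move to (3,3). |black|=9
Step 10: on WHITE (3,3): turn R to N, flip to black, move to (2,3). |black|=10
Step 11: on WHITE (2,3): turn R to E, flip to black, move to (2,4). |black|=11
Step 12: on WHITE (2,4): turn R to S, flip to black, move to (3,4). |black|=12
Step 13: on BLACK (3,4): turn L to E, flip to white, move to (3,5). |black|=11
Step 14: on BLACK (3,5): turn L to N, flip to white, move to (2,5). |black|=10
Step 15: on BLACK (2,5): turn L to W, flip to white, move to (2,4). |black|=9
Step 16: on BLACK (2,4): turn L to S, flip to white, move to (3,4). |black|=8
Step 17: on WHITE (3,4): turn R to W, flip to black, move to (3,3). |black|=9
Step 18: on BLACK (3,3): turn L to S, flip to white, move to (4,3). |black|=8
Step 19: on WHITE (4,3): turn R to W, flip to black, move to (4,2). |black|=9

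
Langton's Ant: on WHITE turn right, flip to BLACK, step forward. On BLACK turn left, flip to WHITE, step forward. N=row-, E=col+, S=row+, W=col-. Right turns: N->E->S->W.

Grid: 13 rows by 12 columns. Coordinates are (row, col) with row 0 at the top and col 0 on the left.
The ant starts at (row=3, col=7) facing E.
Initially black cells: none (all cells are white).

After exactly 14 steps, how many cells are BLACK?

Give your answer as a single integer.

Step 1: on WHITE (3,7): turn R to S, flip to black, move to (4,7). |black|=1
Step 2: on WHITE (4,7): turn R to W, flip to black, move to (4,6). |black|=2
Step 3: on WHITE (4,6): turn R to N, flip to black, move to (3,6). |black|=3
Step 4: on WHITE (3,6): turn R to E, flip to black, move to (3,7). |black|=4
Step 5: on BLACK (3,7): turn L to N, flip to white, move to (2,7). |black|=3
Step 6: on WHITE (2,7): turn R to E, flip to black, move to (2,8). |black|=4
Step 7: on WHITE (2,8): turn R to S, flip to black, move to (3,8). |black|=5
Step 8: on WHITE (3,8): turn R to W, flip to black, move to (3,7). |black|=6
Step 9: on WHITE (3,7): turn R to N, flip to black, move to (2,7). |black|=7
Step 10: on BLACK (2,7): turn L to W, flip to white, move to (2,6). |black|=6
Step 11: on WHITE (2,6): turn R to N, flip to black, move to (1,6). |black|=7
Step 12: on WHITE (1,6): turn R to E, flip to black, move to (1,7). |black|=8
Step 13: on WHITE (1,7): turn R to S, flip to black, move to (2,7). |black|=9
Step 14: on WHITE (2,7): turn R to W, flip to black, move to (2,6). |black|=10

Answer: 10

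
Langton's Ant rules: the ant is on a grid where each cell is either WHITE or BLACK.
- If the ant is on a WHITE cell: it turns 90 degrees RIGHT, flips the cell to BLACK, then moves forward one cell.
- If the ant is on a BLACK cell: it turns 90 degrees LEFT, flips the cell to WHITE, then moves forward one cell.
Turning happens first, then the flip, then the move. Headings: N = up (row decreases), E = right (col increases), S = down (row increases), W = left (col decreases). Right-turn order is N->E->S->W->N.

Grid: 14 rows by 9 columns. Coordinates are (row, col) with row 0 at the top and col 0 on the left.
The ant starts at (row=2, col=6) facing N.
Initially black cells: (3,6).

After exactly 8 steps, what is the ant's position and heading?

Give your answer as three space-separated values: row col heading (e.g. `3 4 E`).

Step 1: on WHITE (2,6): turn R to E, flip to black, move to (2,7). |black|=2
Step 2: on WHITE (2,7): turn R to S, flip to black, move to (3,7). |black|=3
Step 3: on WHITE (3,7): turn R to W, flip to black, move to (3,6). |black|=4
Step 4: on BLACK (3,6): turn L to S, flip to white, move to (4,6). |black|=3
Step 5: on WHITE (4,6): turn R to W, flip to black, move to (4,5). |black|=4
Step 6: on WHITE (4,5): turn R to N, flip to black, move to (3,5). |black|=5
Step 7: on WHITE (3,5): turn R to E, flip to black, move to (3,6). |black|=6
Step 8: on WHITE (3,6): turn R to S, flip to black, move to (4,6). |black|=7

Answer: 4 6 S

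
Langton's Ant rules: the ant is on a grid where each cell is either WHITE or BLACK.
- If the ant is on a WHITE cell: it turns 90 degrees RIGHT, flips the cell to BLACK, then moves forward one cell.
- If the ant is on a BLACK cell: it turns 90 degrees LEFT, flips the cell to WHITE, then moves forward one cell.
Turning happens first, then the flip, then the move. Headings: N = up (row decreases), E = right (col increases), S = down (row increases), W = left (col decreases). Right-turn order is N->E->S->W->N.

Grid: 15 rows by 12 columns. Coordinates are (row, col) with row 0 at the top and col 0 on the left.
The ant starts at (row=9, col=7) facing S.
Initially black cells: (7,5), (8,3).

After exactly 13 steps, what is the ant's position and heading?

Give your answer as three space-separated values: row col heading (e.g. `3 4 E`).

Answer: 9 8 W

Derivation:
Step 1: on WHITE (9,7): turn R to W, flip to black, move to (9,6). |black|=3
Step 2: on WHITE (9,6): turn R to N, flip to black, move to (8,6). |black|=4
Step 3: on WHITE (8,6): turn R to E, flip to black, move to (8,7). |black|=5
Step 4: on WHITE (8,7): turn R to S, flip to black, move to (9,7). |black|=6
Step 5: on BLACK (9,7): turn L to E, flip to white, move to (9,8). |black|=5
Step 6: on WHITE (9,8): turn R to S, flip to black, move to (10,8). |black|=6
Step 7: on WHITE (10,8): turn R to W, flip to black, move to (10,7). |black|=7
Step 8: on WHITE (10,7): turn R to N, flip to black, move to (9,7). |black|=8
Step 9: on WHITE (9,7): turn R to E, flip to black, move to (9,8). |black|=9
Step 10: on BLACK (9,8): turn L to N, flip to white, move to (8,8). |black|=8
Step 11: on WHITE (8,8): turn R to E, flip to black, move to (8,9). |black|=9
Step 12: on WHITE (8,9): turn R to S, flip to black, move to (9,9). |black|=10
Step 13: on WHITE (9,9): turn R to W, flip to black, move to (9,8). |black|=11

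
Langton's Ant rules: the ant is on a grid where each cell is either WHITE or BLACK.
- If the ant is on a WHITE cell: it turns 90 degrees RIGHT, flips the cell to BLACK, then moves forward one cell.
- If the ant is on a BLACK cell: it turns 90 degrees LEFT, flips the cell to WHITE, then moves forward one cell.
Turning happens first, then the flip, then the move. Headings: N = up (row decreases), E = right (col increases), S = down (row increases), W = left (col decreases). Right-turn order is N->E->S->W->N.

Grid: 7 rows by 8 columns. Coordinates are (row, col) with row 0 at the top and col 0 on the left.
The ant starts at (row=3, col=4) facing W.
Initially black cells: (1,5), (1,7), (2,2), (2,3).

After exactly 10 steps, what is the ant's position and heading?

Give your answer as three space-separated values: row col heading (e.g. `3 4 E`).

Answer: 4 5 E

Derivation:
Step 1: on WHITE (3,4): turn R to N, flip to black, move to (2,4). |black|=5
Step 2: on WHITE (2,4): turn R to E, flip to black, move to (2,5). |black|=6
Step 3: on WHITE (2,5): turn R to S, flip to black, move to (3,5). |black|=7
Step 4: on WHITE (3,5): turn R to W, flip to black, move to (3,4). |black|=8
Step 5: on BLACK (3,4): turn L to S, flip to white, move to (4,4). |black|=7
Step 6: on WHITE (4,4): turn R to W, flip to black, move to (4,3). |black|=8
Step 7: on WHITE (4,3): turn R to N, flip to black, move to (3,3). |black|=9
Step 8: on WHITE (3,3): turn R to E, flip to black, move to (3,4). |black|=10
Step 9: on WHITE (3,4): turn R to S, flip to black, move to (4,4). |black|=11
Step 10: on BLACK (4,4): turn L to E, flip to white, move to (4,5). |black|=10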